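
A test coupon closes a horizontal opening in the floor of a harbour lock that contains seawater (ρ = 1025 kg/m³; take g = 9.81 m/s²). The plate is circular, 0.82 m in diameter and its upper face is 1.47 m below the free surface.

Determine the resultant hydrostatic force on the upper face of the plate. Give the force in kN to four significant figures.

γ = ρg = 1025 × 9.81 / 1000 = 10.05525 kN/m³.
The plate is horizontal, so pressure is uniform at p = γ·h = 10.05525 × 1.47 = 14.7812 kN/m².
A = π(0.41)² = 0.528102 m².
F = p·A = 14.7812 × 0.528102 = 7.80598 kN.

F ≈ 7.806 kN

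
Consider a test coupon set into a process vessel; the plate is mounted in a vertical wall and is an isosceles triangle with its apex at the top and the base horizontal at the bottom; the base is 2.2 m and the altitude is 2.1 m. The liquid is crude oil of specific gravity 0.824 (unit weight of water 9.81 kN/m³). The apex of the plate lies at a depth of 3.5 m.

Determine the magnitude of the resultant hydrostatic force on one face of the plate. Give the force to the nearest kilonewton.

γ = 0.824 × 9.81 = 8.08344 kN/m³.
With the apex up, the centroid sits 2h/3 = 2 × 2.1/3 = 1.4 m below the apex, so the centroid depth is h_c = 3.5 + 1.4 = 4.9 m.
A = ½ × 2.2 × 2.1 = 2.31 m².
Resultant F = γ·h_c·A = 8.08344 × 4.9 × 2.31 = 91.4965 kN.

F ≈ 91 kN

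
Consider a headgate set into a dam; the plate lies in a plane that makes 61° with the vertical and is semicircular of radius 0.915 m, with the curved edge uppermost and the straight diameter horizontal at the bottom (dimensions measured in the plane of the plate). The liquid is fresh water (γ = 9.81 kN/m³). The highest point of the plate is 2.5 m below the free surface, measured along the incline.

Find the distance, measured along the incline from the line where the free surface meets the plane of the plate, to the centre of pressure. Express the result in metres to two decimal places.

γ = 9.81 kN/m³.
The plate makes 61° with the vertical, i.e. θ = 90° − 61° = 29° to the horizontal. Measuring y along the incline from the free-surface line, vertical depth h = y·sinθ with sinθ = 0.484810.
The centroid lies 4r/(3π) = 0.388338 m above the diameter, so r − 4r/(3π) = 0.915 − 0.388338 = 0.526662 m below the topmost point, so y_c = 2.5 + 0.526662 = 3.02666 m and h_c = 3.02666 × 0.484810 = 1.46736 m.
A = πr²/2 = π × 0.915²/2 = 1.31511 m².
Resultant F = γ·h_c·A = 9.81 × 1.46736 × 1.31511 = 18.9307 kN.
I_c = (π/8 − 8/(9π))·r⁴ = 0.109757 × 0.915⁴ = 0.0769337 m⁴.
Centre of pressure: y_p = y_c + I_c/(y_c·A) = 3.02666 + 0.0769337/(3.02666 × 1.31511) = 3.02666 + 0.0193282 = 3.04599 m along the plane.

y_p = 3.05 m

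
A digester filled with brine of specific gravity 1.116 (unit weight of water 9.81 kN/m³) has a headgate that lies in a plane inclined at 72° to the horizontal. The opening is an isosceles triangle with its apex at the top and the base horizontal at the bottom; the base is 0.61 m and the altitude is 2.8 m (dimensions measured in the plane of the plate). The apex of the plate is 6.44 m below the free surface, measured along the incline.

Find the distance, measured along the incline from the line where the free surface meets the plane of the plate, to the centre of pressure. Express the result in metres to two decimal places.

γ = 1.116 × 9.81 = 10.94796 kN/m³.
Let θ = 72° be the plate's angle to the horizontal; measure y along the incline from where the plane meets the free surface. Vertical depth h = y·sinθ with sinθ = 0.951057.
With the apex up, the centroid sits 2h/3 = 2 × 2.8/3 = 1.86667 m below the apex, so y_c = 6.44 + 1.86667 = 8.30667 m and h_c = 8.30667 × 0.951057 = 7.90012 m.
A = ½ × 0.61 × 2.8 = 0.854 m².
Resultant F = γ·h_c·A = 10.94796 × 7.90012 × 0.854 = 73.8626 kN.
I_c = b·h³/36 = 0.61 × 2.8³/36 = 0.371964 m⁴.
Centre of pressure: y_p = y_c + I_c/(y_c·A) = 8.30667 + 0.371964/(8.30667 × 0.854) = 8.30667 + 0.0524344 = 8.3591 m along the plane.

y_p = 8.36 m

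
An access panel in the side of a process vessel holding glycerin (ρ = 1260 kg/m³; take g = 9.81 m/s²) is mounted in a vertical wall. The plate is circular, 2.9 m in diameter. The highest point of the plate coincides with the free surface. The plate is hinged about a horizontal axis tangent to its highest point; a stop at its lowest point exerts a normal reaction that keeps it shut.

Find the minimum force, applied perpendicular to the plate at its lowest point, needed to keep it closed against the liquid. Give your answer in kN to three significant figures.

P ≈ 74.0 kN

γ = ρg = 1260 × 9.81 / 1000 = 12.3606 kN/m³.
The centroid is at the centre, 1.45 m below the top of the plate, so the centroid depth is h_c = 1.45 m.
A = π(1.45)² = 6.6052 m².
Resultant F = γ·h_c·A = 12.3606 × 1.45 × 6.6052 = 118.384 kN.
I_c = πr⁴/4 = π × 1.45⁴/4 = 3.47186 m⁴.
Centre of pressure: y_p = y_c + I_c/(y_c·A) = 1.45 + 3.47186/(1.45 × 6.6052) = 1.45 + 0.3625 = 1.8125 m along the plane.
The resultant acts 1.45 + 0.3625 = 1.8125 m (along the plate) below the hinge at the top edge, so the moment about the hinge is M = F × 1.8125 = 118.384 × 1.8125 = 214.571 kN·m.
A normal force at the bottom, 2.9 m from the hinge, must supply this moment: P = 214.571/2.9 = 73.99 kN.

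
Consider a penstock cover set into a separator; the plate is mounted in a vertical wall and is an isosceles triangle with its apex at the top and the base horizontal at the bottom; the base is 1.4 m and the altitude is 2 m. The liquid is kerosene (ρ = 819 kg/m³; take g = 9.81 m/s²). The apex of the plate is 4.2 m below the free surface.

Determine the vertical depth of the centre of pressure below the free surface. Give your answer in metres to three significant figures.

γ = ρg = 819 × 9.81 / 1000 = 8.03439 kN/m³.
With the apex up, the centroid sits 2h/3 = 2 × 2/3 = 1.33333 m below the apex, so the centroid depth is h_c = 4.2 + 1.33333 = 5.53333 m.
A = ½ × 1.4 × 2 = 1.4 m².
Resultant F = γ·h_c·A = 8.03439 × 5.53333 × 1.4 = 62.2397 kN.
I_c = b·h³/36 = 1.4 × 2³/36 = 0.311111 m⁴.
Centre of pressure: y_p = y_c + I_c/(y_c·A) = 5.53333 + 0.311111/(5.53333 × 1.4) = 5.53333 + 0.0401607 = 5.57349 m along the plane.

h_p = 5.57 m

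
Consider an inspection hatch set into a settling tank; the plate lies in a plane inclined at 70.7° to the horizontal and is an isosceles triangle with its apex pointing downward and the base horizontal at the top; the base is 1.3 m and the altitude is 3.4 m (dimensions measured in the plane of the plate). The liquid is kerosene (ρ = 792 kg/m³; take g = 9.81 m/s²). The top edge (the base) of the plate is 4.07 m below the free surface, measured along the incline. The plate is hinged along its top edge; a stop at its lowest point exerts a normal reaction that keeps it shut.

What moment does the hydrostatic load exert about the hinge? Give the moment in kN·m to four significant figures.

γ = ρg = 792 × 9.81 / 1000 = 7.76952 kN/m³.
Let θ = 70.7° be the plate's angle to the horizontal; measure y along the incline from where the plane meets the free surface. Vertical depth h = y·sinθ with sinθ = 0.943801.
With the apex down, the centroid sits h/3 = 3.4/3 = 1.13333 m below the base (the top edge), so y_c = 4.07 + 1.13333 = 5.20333 m and h_c = 5.20333 × 0.943801 = 4.91091 m.
A = ½ × 1.3 × 3.4 = 2.21 m².
Resultant F = γ·h_c·A = 7.76952 × 4.91091 × 2.21 = 84.3235 kN.
I_c = b·h³/36 = 1.3 × 3.4³/36 = 1.41931 m⁴.
Centre of pressure: y_p = y_c + I_c/(y_c·A) = 5.20333 + 1.41931/(5.20333 × 2.21) = 5.20333 + 0.123425 = 5.32676 m along the plane.
The resultant acts 1.13333 + 0.123425 = 1.25676 m (along the plate) below the hinge at the top edge, so the moment about the hinge is M = F × 1.25676 = 84.3235 × 1.25676 = 105.974 kN·m.

M ≈ 106.0 kN·m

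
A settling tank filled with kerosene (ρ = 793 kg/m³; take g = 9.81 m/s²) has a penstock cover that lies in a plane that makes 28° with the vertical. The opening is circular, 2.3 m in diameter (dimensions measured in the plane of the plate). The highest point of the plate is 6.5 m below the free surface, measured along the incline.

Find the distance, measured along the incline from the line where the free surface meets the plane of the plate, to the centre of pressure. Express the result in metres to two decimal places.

γ = ρg = 793 × 9.81 / 1000 = 7.77933 kN/m³.
The plate makes 28° with the vertical, i.e. θ = 90° − 28° = 62° to the horizontal. Measuring y along the incline from the free-surface line, vertical depth h = y·sinθ with sinθ = 0.882948.
The centroid is at the centre, 1.15 m below the top of the plate, so y_c = 6.5 + 1.15 = 7.65 m and h_c = 7.65 × 0.882948 = 6.75455 m.
A = π(1.15)² = 4.15476 m².
Resultant F = γ·h_c·A = 7.77933 × 6.75455 × 4.15476 = 218.315 kN.
I_c = πr⁴/4 = π × 1.15⁴/4 = 1.37367 m⁴.
Centre of pressure: y_p = y_c + I_c/(y_c·A) = 7.65 + 1.37367/(7.65 × 4.15476) = 7.65 + 0.043219 = 7.69322 m along the plane.

y_p = 7.69 m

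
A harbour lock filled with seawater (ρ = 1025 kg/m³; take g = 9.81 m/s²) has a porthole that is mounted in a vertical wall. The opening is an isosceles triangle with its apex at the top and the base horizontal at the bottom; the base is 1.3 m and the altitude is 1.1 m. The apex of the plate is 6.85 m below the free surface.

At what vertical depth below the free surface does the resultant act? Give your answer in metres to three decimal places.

h_p = 7.592 m

γ = ρg = 1025 × 9.81 / 1000 = 10.05525 kN/m³.
With the apex up, the centroid sits 2h/3 = 2 × 1.1/3 = 0.733333 m below the apex, so the centroid depth is h_c = 6.85 + 0.733333 = 7.58333 m.
A = ½ × 1.3 × 1.1 = 0.715 m².
Resultant F = γ·h_c·A = 10.05525 × 7.58333 × 0.715 = 54.5204 kN.
I_c = b·h³/36 = 1.3 × 1.1³/36 = 0.0480639 m⁴.
Centre of pressure: y_p = y_c + I_c/(y_c·A) = 7.58333 + 0.0480639/(7.58333 × 0.715) = 7.58333 + 0.00886447 = 7.59219 m along the plane.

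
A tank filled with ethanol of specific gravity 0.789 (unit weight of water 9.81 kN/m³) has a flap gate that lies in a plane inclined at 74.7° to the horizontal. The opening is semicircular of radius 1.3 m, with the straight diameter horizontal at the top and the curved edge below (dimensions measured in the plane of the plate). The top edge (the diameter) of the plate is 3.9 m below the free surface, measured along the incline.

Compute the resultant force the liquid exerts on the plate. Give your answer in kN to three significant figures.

γ = 0.789 × 9.81 = 7.74009 kN/m³.
Let θ = 74.7° be the plate's angle to the horizontal; measure y along the incline from where the plane meets the free surface. Vertical depth h = y·sinθ with sinθ = 0.964557.
The centroid of a semicircle lies 4r/(3π) = 0.551737 m from the diameter, here below the top edge, so y_c = 3.9 + 0.551737 = 4.45174 m and h_c = 4.45174 × 0.964557 = 4.29396 m.
A = πr²/2 = π × 1.3²/2 = 2.65465 m².
Resultant F = γ·h_c·A = 7.74009 × 4.29396 × 2.65465 = 88.229 kN.

F ≈ 88.2 kN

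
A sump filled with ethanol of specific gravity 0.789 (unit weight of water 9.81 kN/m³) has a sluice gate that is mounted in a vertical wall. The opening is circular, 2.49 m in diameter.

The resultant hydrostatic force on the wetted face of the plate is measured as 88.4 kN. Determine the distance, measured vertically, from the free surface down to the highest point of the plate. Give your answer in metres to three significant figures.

γ = 0.789 × 9.81 = 7.74009 kN/m³.
A = π(1.245)² = 4.86955 m².
From F = γ·h_c·A, the centroid depth is h_c = 88.4/(7.74009 × 4.86955) = 2.3454 m.
The centroid is at the centre, 1.245 m below the top of the plate, so the highest point sits at h_top = 2.3454 − 1.245 = 1.1004 m below the surface.

d_top ≈ 1.10 m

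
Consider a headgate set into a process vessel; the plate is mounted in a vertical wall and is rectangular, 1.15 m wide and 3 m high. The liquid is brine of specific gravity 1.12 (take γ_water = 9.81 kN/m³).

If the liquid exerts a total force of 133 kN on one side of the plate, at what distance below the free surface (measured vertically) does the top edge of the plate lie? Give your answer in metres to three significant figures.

d_top ≈ 2.01 m

γ = 1.12 × 9.81 = 10.9872 kN/m³.
A = 1.15 × 3 = 3.45 m².
From F = γ·h_c·A, the centroid depth is h_c = 133/(10.9872 × 3.45) = 3.50869 m.
The centroid lies 3/2 = 1.5 m below the top edge, so the top edge sits at h_top = 3.50869 − 1.5 = 2.00869 m below the surface.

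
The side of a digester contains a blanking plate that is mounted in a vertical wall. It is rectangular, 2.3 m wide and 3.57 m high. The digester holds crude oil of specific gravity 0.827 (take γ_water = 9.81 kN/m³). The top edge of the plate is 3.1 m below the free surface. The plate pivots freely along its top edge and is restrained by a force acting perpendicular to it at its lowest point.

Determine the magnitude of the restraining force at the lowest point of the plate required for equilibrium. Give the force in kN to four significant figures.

γ = 0.827 × 9.81 = 8.11287 kN/m³.
The centroid lies 3.57/2 = 1.785 m below the top edge, so the centroid depth is h_c = 3.1 + 1.785 = 4.885 m.
A = 2.3 × 3.57 = 8.211 m².
Resultant F = γ·h_c·A = 8.11287 × 4.885 × 8.211 = 325.413 kN.
I_c = b·h³/12 = 2.3 × 3.57³/12 = 8.7207 m⁴.
Centre of pressure: y_p = y_c + I_c/(y_c·A) = 4.885 + 8.7207/(4.885 × 8.211) = 4.885 + 0.217416 = 5.10242 m along the plane.
The resultant acts 1.785 + 0.217416 = 2.00242 m (along the plate) below the hinge at the top edge, so the moment about the hinge is M = F × 2.00242 = 325.413 × 2.00242 = 651.613 kN·m.
A normal force at the bottom, 3.57 m from the hinge, must supply this moment: P = 651.613/3.57 = 182.525 kN.

P ≈ 182.5 kN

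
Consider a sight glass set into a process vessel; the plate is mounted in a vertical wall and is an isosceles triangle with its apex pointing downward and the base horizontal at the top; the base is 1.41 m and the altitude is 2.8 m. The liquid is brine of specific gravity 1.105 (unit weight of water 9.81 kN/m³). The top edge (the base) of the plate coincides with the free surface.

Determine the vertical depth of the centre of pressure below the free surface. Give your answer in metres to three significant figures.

γ = 1.105 × 9.81 = 10.84005 kN/m³.
With the apex down, the centroid sits h/3 = 2.8/3 = 0.933333 m below the base (the top edge), so the centroid depth is h_c = 0.933333 m.
A = ½ × 1.41 × 2.8 = 1.974 m².
Resultant F = γ·h_c·A = 10.84005 × 0.933333 × 1.974 = 19.9717 kN.
I_c = b·h³/36 = 1.41 × 2.8³/36 = 0.859787 m⁴.
Centre of pressure: y_p = y_c + I_c/(y_c·A) = 0.933333 + 0.859787/(0.933333 × 1.974) = 0.933333 + 0.466667 = 1.4 m along the plane.

h_p = 1.40 m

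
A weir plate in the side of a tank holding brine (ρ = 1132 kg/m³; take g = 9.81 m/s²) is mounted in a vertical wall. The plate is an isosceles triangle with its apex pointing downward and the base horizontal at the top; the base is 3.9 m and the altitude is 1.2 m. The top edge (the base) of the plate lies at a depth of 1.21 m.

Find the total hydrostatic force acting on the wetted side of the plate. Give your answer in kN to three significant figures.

F ≈ 41.8 kN

γ = ρg = 1132 × 9.81 / 1000 = 11.10492 kN/m³.
With the apex down, the centroid sits h/3 = 1.2/3 = 0.4 m below the base (the top edge), so the centroid depth is h_c = 1.21 + 0.4 = 1.61 m.
A = ½ × 3.9 × 1.2 = 2.34 m².
Resultant F = γ·h_c·A = 11.10492 × 1.61 × 2.34 = 41.8367 kN.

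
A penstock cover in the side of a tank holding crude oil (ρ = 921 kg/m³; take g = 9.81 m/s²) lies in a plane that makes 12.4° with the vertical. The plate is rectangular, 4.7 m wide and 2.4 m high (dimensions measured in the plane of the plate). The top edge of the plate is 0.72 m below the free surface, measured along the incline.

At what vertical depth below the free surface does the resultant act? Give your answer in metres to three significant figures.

γ = ρg = 921 × 9.81 / 1000 = 9.03501 kN/m³.
The plate makes 12.4° with the vertical, i.e. θ = 90° − 12.4° = 77.6° to the horizontal. Measuring y along the incline from the free-surface line, vertical depth h = y·sinθ with sinθ = 0.976672.
The centroid lies 2.4/2 = 1.2 m below the top edge, so y_c = 0.72 + 1.2 = 1.92 m and h_c = 1.92 × 0.976672 = 1.87521 m.
A = 4.7 × 2.4 = 11.28 m².
Resultant F = γ·h_c·A = 9.03501 × 1.87521 × 11.28 = 191.112 kN.
I_c = b·h³/12 = 4.7 × 2.4³/12 = 5.4144 m⁴.
Centre of pressure: y_p = y_c + I_c/(y_c·A) = 1.92 + 5.4144/(1.92 × 11.28) = 1.92 + 0.25 = 2.17 m along the plane.
Vertically, h_p = y_p·sinθ = 2.17 × 0.976672 = 2.11938 m.

h_p = 2.12 m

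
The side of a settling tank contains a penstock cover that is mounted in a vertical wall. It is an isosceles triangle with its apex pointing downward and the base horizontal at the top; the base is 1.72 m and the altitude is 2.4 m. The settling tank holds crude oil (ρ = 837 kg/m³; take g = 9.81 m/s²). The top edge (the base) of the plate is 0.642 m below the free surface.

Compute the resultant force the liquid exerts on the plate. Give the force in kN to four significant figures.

F ≈ 24.44 kN

γ = ρg = 837 × 9.81 / 1000 = 8.21097 kN/m³.
With the apex down, the centroid sits h/3 = 2.4/3 = 0.8 m below the base (the top edge), so the centroid depth is h_c = 0.642 + 0.8 = 1.442 m.
A = ½ × 1.72 × 2.4 = 2.064 m².
Resultant F = γ·h_c·A = 8.21097 × 1.442 × 2.064 = 24.4382 kN.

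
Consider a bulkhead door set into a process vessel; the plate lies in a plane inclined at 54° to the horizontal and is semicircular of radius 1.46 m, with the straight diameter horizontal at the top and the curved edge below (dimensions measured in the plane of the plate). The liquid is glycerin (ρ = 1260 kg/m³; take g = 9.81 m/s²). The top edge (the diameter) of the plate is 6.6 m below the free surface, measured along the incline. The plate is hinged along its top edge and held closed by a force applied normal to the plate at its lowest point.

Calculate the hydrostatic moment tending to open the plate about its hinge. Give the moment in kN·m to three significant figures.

M ≈ 155 kN·m

γ = ρg = 1260 × 9.81 / 1000 = 12.3606 kN/m³.
Let θ = 54° be the plate's angle to the horizontal; measure y along the incline from where the plane meets the free surface. Vertical depth h = y·sinθ with sinθ = 0.809017.
The centroid of a semicircle lies 4r/(3π) = 0.619643 m from the diameter, here below the top edge, so y_c = 6.6 + 0.619643 = 7.21964 m and h_c = 7.21964 × 0.809017 = 5.84081 m.
A = πr²/2 = π × 1.46²/2 = 3.34831 m².
Resultant F = γ·h_c·A = 12.3606 × 5.84081 × 3.34831 = 241.734 kN.
I_c = (π/8 − 8/(9π))·r⁴ = 0.109757 × 1.46⁴ = 0.498705 m⁴.
Centre of pressure: y_p = y_c + I_c/(y_c·A) = 7.21964 + 0.498705/(7.21964 × 3.34831) = 7.21964 + 0.0206302 = 7.24027 m along the plane.
The resultant acts 0.619643 + 0.0206302 = 0.640273 m (along the plate) below the hinge at the top edge, so the moment about the hinge is M = F × 0.640273 = 241.734 × 0.640273 = 154.776 kN·m.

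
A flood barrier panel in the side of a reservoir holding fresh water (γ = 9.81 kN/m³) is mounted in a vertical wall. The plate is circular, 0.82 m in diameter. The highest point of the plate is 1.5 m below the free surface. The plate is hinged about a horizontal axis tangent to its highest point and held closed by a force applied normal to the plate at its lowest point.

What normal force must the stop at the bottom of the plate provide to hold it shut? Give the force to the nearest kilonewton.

P ≈ 5 kN

γ = 9.81 kN/m³.
The centroid is at the centre, 0.41 m below the top of the plate, so the centroid depth is h_c = 1.5 + 0.41 = 1.91 m.
A = π(0.41)² = 0.528102 m².
Resultant F = γ·h_c·A = 9.81 × 1.91 × 0.528102 = 9.8951 kN.
I_c = πr⁴/4 = π × 0.41⁴/4 = 0.0221935 m⁴.
Centre of pressure: y_p = y_c + I_c/(y_c·A) = 1.91 + 0.0221935/(1.91 × 0.528102) = 1.91 + 0.0220026 = 1.932 m along the plane.
The resultant acts 0.41 + 0.0220026 = 0.432003 m (along the plate) below the hinge at the top edge, so the moment about the hinge is M = F × 0.432003 = 9.8951 × 0.432003 = 4.27471 kN·m.
A normal force at the bottom, 0.82 m from the hinge, must supply this moment: P = 4.27471/0.82 = 5.21306 kN.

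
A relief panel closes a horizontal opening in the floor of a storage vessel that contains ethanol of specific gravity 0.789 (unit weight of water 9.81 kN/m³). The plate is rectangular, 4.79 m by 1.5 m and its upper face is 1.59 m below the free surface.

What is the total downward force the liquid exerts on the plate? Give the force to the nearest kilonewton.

γ = 0.789 × 9.81 = 7.74009 kN/m³.
The plate is horizontal, so pressure is uniform at p = γ·h = 7.74009 × 1.59 = 12.3067 kN/m².
A = 4.79 × 1.5 = 7.185 m².
F = p·A = 12.3067 × 7.185 = 88.4236 kN.

F ≈ 88 kN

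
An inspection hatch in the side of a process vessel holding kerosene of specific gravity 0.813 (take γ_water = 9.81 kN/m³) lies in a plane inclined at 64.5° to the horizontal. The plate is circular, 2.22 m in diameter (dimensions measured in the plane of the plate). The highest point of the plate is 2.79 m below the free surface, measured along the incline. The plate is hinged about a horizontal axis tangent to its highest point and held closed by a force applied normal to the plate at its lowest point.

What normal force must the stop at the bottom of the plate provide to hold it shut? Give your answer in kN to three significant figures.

P ≈ 58.2 kN

γ = 0.813 × 9.81 = 7.97553 kN/m³.
Let θ = 64.5° be the plate's angle to the horizontal; measure y along the incline from where the plane meets the free surface. Vertical depth h = y·sinθ with sinθ = 0.902585.
The centroid is at the centre, 1.11 m below the top of the plate, so y_c = 2.79 + 1.11 = 3.9 m and h_c = 3.9 × 0.902585 = 3.52008 m.
A = π(1.11)² = 3.87076 m².
Resultant F = γ·h_c·A = 7.97553 × 3.52008 × 3.87076 = 108.67 kN.
I_c = πr⁴/4 = π × 1.11⁴/4 = 1.19229 m⁴.
Centre of pressure: y_p = y_c + I_c/(y_c·A) = 3.9 + 1.19229/(3.9 × 3.87076) = 3.9 + 0.0789807 = 3.97898 m along the plane.
The resultant acts 1.11 + 0.0789807 = 1.18898 m (along the plate) below the hinge at the top edge, so the moment about the hinge is M = F × 1.18898 = 108.67 × 1.18898 = 129.206 kN·m.
A normal force at the bottom, 2.22 m from the hinge, must supply this moment: P = 129.206/2.22 = 58.2009 kN.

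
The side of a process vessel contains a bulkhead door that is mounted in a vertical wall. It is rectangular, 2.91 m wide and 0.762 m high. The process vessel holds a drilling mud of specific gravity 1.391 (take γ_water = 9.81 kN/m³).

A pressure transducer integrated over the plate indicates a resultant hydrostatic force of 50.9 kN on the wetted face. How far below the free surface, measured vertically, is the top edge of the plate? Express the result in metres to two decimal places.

d_top ≈ 1.30 m

γ = 1.391 × 9.81 = 13.64571 kN/m³.
A = 2.91 × 0.762 = 2.21742 m².
From F = γ·h_c·A, the centroid depth is h_c = 50.9/(13.64571 × 2.21742) = 1.68218 m.
The centroid lies 0.762/2 = 0.381 m below the top edge, so the top edge sits at h_top = 1.68218 − 0.381 = 1.30118 m below the surface.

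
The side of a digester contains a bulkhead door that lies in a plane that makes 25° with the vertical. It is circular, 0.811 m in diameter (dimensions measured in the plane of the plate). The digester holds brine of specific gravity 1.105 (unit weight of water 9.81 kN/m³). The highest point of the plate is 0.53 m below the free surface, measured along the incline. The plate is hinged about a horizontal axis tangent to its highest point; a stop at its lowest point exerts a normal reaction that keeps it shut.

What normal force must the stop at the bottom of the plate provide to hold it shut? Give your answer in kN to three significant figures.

γ = 1.105 × 9.81 = 10.84005 kN/m³.
The plate makes 25° with the vertical, i.e. θ = 90° − 25° = 65° to the horizontal. Measuring y along the incline from the free-surface line, vertical depth h = y·sinθ with sinθ = 0.906308.
The centroid is at the centre, 0.4055 m below the top of the plate, so y_c = 0.53 + 0.4055 = 0.9355 m and h_c = 0.9355 × 0.906308 = 0.847851 m.
A = π(0.4055)² = 0.516573 m².
Resultant F = γ·h_c·A = 10.84005 × 0.847851 × 0.516573 = 4.74769 kN.
I_c = πr⁴/4 = π × 0.4055⁴/4 = 0.0212351 m⁴.
Centre of pressure: y_p = y_c + I_c/(y_c·A) = 0.9355 + 0.0212351/(0.9355 × 0.516573) = 0.9355 + 0.0439419 = 0.979442 m along the plane.
The resultant acts 0.4055 + 0.0439419 = 0.449442 m (along the plate) below the hinge at the top edge, so the moment about the hinge is M = F × 0.449442 = 4.74769 × 0.449442 = 2.13381 kN·m.
A normal force at the bottom, 0.811 m from the hinge, must supply this moment: P = 2.13381/0.811 = 2.63109 kN.

P ≈ 2.63 kN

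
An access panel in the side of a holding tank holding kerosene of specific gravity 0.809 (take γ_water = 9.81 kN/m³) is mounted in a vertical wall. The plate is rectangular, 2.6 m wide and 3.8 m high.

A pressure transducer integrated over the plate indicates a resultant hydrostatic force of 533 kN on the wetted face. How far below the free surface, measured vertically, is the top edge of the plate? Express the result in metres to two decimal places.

d_top ≈ 4.90 m

γ = 0.809 × 9.81 = 7.93629 kN/m³.
A = 2.6 × 3.8 = 9.88 m².
From F = γ·h_c·A, the centroid depth is h_c = 533/(7.93629 × 9.88) = 6.79756 m.
The centroid lies 3.8/2 = 1.9 m below the top edge, so the top edge sits at h_top = 6.79756 − 1.9 = 4.89756 m below the surface.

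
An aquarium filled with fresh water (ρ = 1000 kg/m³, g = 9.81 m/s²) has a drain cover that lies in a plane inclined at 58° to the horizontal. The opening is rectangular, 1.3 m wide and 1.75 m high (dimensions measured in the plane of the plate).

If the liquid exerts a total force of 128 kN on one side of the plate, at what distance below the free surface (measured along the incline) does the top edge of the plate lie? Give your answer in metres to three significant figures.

y_top ≈ 5.89 m

γ = ρg = 1000 × 9.81 = 9810 N/m³ = 9.81 kN/m³.
A = 1.3 × 1.75 = 2.275 m².
From F = γ·h_c·A, the centroid depth is h_c = 128/(9.81 × 2.275) = 5.73535 m.
Let θ = 58° be the plate's angle to the horizontal; measure y along the incline from where the plane meets the free surface. Vertical depth h = y·sinθ with sinθ = 0.848048.
Along the incline, y_c = h_c/sinθ = 5.73535/0.848048 = 6.763 m.
The centroid lies 1.75/2 = 0.875 m below the top edge, so the top edge sits at y_top = 6.763 − 0.875 = 5.888 m along the incline.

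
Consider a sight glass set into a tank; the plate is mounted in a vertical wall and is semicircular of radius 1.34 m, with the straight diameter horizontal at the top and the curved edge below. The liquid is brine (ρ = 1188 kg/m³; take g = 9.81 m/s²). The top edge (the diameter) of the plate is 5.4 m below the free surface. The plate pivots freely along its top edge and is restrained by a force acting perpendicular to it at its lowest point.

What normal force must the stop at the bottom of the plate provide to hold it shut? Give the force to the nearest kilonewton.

γ = ρg = 1188 × 9.81 / 1000 = 11.65428 kN/m³.
The centroid of a semicircle lies 4r/(3π) = 0.568714 m from the diameter, here below the top edge, so the centroid depth is h_c = 5.4 + 0.568714 = 5.96871 m.
A = πr²/2 = π × 1.34²/2 = 2.82052 m².
Resultant F = γ·h_c·A = 11.65428 × 5.96871 × 2.82052 = 196.198 kN.
I_c = (π/8 − 8/(9π))·r⁴ = 0.109757 × 1.34⁴ = 0.353876 m⁴.
Centre of pressure: y_p = y_c + I_c/(y_c·A) = 5.96871 + 0.353876/(5.96871 × 2.82052) = 5.96871 + 0.0210204 = 5.98973 m along the plane.
The resultant acts 0.568714 + 0.0210204 = 0.589734 m (along the plate) below the hinge at the top edge, so the moment about the hinge is M = F × 0.589734 = 196.198 × 0.589734 = 115.705 kN·m.
A normal force at the bottom, 1.34 m from the hinge, must supply this moment: P = 115.705/1.34 = 86.347 kN.

P ≈ 86 kN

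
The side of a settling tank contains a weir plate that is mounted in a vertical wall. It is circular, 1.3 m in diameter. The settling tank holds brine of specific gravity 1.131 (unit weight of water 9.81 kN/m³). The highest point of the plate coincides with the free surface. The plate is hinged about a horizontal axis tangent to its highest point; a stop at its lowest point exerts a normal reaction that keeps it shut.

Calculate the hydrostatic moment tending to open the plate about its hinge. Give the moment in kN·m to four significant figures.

γ = 1.131 × 9.81 = 11.09511 kN/m³.
The centroid is at the centre, 0.65 m below the top of the plate, so the centroid depth is h_c = 0.65 m.
A = π(0.65)² = 1.32732 m².
Resultant F = γ·h_c·A = 11.09511 × 0.65 × 1.32732 = 9.57239 kN.
I_c = πr⁴/4 = π × 0.65⁴/4 = 0.140198 m⁴.
Centre of pressure: y_p = y_c + I_c/(y_c·A) = 0.65 + 0.140198/(0.65 × 1.32732) = 0.65 + 0.1625 = 0.8125 m along the plane.
The resultant acts 0.65 + 0.1625 = 0.8125 m (along the plate) below the hinge at the top edge, so the moment about the hinge is M = F × 0.8125 = 9.57239 × 0.8125 = 7.77757 kN·m.

M ≈ 7.778 kN·m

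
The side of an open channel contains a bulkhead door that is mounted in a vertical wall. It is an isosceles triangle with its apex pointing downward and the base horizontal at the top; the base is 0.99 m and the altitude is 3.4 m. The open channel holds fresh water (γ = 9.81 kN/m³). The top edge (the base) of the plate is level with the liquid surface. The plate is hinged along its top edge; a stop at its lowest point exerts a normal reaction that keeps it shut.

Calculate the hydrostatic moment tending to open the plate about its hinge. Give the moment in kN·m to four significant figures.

γ = 9.81 kN/m³.
With the apex down, the centroid sits h/3 = 3.4/3 = 1.13333 m below the base (the top edge), so the centroid depth is h_c = 1.13333 m.
A = ½ × 0.99 × 3.4 = 1.683 m².
Resultant F = γ·h_c·A = 9.81 × 1.13333 × 1.683 = 18.7115 kN.
I_c = b·h³/36 = 0.99 × 3.4³/36 = 1.08086 m⁴.
Centre of pressure: y_p = y_c + I_c/(y_c·A) = 1.13333 + 1.08086/(1.13333 × 1.683) = 1.13333 + 0.566668 = 1.7 m along the plane.
The resultant acts 1.13333 + 0.566668 = 1.7 m (along the plate) below the hinge at the top edge, so the moment about the hinge is M = F × 1.7 = 18.7115 × 1.7 = 31.8096 kN·m.

M ≈ 31.81 kN·m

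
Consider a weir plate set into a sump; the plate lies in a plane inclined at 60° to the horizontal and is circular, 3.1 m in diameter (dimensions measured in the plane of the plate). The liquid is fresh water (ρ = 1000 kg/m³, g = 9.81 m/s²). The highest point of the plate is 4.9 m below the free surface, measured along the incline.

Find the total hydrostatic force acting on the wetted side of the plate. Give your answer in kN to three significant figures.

γ = ρg = 1000 × 9.81 = 9810 N/m³ = 9.81 kN/m³.
Let θ = 60° be the plate's angle to the horizontal; measure y along the incline from where the plane meets the free surface. Vertical depth h = y·sinθ with sinθ = 0.866025.
The centroid is at the centre, 1.55 m below the top of the plate, so y_c = 4.9 + 1.55 = 6.45 m and h_c = 6.45 × 0.866025 = 5.58586 m.
A = π(1.55)² = 7.54768 m².
Resultant F = γ·h_c·A = 9.81 × 5.58586 × 7.54768 = 413.592 kN.

F ≈ 414 kN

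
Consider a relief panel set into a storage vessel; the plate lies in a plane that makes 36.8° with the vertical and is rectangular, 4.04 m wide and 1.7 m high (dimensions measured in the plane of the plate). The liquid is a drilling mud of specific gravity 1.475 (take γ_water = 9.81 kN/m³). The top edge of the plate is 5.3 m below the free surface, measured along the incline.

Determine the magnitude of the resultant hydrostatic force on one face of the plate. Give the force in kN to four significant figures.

F ≈ 489.4 kN

γ = 1.475 × 9.81 = 14.46975 kN/m³.
The plate makes 36.8° with the vertical, i.e. θ = 90° − 36.8° = 53.2° to the horizontal. Measuring y along the incline from the free-surface line, vertical depth h = y·sinθ with sinθ = 0.800731.
The centroid lies 1.7/2 = 0.85 m below the top edge, so y_c = 5.3 + 0.85 = 6.15 m and h_c = 6.15 × 0.800731 = 4.9245 m.
A = 4.04 × 1.7 = 6.868 m².
Resultant F = γ·h_c·A = 14.46975 × 4.9245 × 6.868 = 489.388 kN.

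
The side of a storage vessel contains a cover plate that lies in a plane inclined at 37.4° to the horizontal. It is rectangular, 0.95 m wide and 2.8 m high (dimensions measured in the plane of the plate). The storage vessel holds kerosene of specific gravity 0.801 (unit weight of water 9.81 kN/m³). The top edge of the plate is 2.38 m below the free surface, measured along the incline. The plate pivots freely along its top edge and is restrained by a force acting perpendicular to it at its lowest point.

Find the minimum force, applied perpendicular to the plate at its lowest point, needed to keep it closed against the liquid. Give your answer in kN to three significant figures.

γ = 0.801 × 9.81 = 7.85781 kN/m³.
Let θ = 37.4° be the plate's angle to the horizontal; measure y along the incline from where the plane meets the free surface. Vertical depth h = y·sinθ with sinθ = 0.607376.
The centroid lies 2.8/2 = 1.4 m below the top edge, so y_c = 2.38 + 1.4 = 3.78 m and h_c = 3.78 × 0.607376 = 2.29588 m.
A = 0.95 × 2.8 = 2.66 m².
Resultant F = γ·h_c·A = 7.85781 × 2.29588 × 2.66 = 47.988 kN.
I_c = b·h³/12 = 0.95 × 2.8³/12 = 1.73787 m⁴.
Centre of pressure: y_p = y_c + I_c/(y_c·A) = 3.78 + 1.73787/(3.78 × 2.66) = 3.78 + 0.17284 = 3.95284 m along the plane.
The resultant acts 1.4 + 0.17284 = 1.57284 m (along the plate) below the hinge at the top edge, so the moment about the hinge is M = F × 1.57284 = 47.988 × 1.57284 = 75.4774 kN·m.
A normal force at the bottom, 2.8 m from the hinge, must supply this moment: P = 75.4774/2.8 = 26.9562 kN.

P ≈ 27.0 kN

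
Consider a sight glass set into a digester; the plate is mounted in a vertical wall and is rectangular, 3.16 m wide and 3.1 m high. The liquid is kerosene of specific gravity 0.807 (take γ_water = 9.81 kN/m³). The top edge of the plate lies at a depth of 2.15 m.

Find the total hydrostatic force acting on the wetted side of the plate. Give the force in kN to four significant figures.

γ = 0.807 × 9.81 = 7.91667 kN/m³.
The centroid lies 3.1/2 = 1.55 m below the top edge, so the centroid depth is h_c = 2.15 + 1.55 = 3.7 m.
A = 3.16 × 3.1 = 9.796 m².
Resultant F = γ·h_c·A = 7.91667 × 3.7 × 9.796 = 286.941 kN.

F ≈ 286.9 kN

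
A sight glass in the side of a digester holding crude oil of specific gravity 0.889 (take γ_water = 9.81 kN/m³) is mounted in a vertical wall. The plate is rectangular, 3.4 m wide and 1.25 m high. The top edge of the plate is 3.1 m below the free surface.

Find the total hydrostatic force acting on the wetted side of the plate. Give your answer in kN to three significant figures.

γ = 0.889 × 9.81 = 8.72109 kN/m³.
The centroid lies 1.25/2 = 0.625 m below the top edge, so the centroid depth is h_c = 3.1 + 0.625 = 3.725 m.
A = 3.4 × 1.25 = 4.25 m².
Resultant F = γ·h_c·A = 8.72109 × 3.725 × 4.25 = 138.066 kN.

F ≈ 138 kN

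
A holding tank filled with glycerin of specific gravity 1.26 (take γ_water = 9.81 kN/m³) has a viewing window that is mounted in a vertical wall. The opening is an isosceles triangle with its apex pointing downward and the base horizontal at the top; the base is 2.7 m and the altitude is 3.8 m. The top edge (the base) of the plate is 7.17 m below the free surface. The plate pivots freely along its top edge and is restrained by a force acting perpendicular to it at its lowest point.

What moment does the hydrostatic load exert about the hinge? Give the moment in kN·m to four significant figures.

M ≈ 728.5 kN·m

γ = 1.26 × 9.81 = 12.3606 kN/m³.
With the apex down, the centroid sits h/3 = 3.8/3 = 1.26667 m below the base (the top edge), so the centroid depth is h_c = 7.17 + 1.26667 = 8.43667 m.
A = ½ × 2.7 × 3.8 = 5.13 m².
Resultant F = γ·h_c·A = 12.3606 × 8.43667 × 5.13 = 534.968 kN.
I_c = b·h³/36 = 2.7 × 3.8³/36 = 4.1154 m⁴.
Centre of pressure: y_p = y_c + I_c/(y_c·A) = 8.43667 + 4.1154/(8.43667 × 5.13) = 8.43667 + 0.0950875 = 8.53176 m along the plane.
The resultant acts 1.26667 + 0.0950875 = 1.36176 m (along the plate) below the hinge at the top edge, so the moment about the hinge is M = F × 1.36176 = 534.968 × 1.36176 = 728.498 kN·m.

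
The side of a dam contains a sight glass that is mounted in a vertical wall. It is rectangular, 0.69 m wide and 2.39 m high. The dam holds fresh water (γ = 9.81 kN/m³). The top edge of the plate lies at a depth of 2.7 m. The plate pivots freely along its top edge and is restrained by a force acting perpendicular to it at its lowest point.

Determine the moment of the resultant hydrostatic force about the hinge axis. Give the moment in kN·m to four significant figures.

M ≈ 83.00 kN·m

γ = 9.81 kN/m³.
The centroid lies 2.39/2 = 1.195 m below the top edge, so the centroid depth is h_c = 2.7 + 1.195 = 3.895 m.
A = 0.69 × 2.39 = 1.6491 m².
Resultant F = γ·h_c·A = 9.81 × 3.895 × 1.6491 = 63.012 kN.
I_c = b·h³/12 = 0.69 × 2.39³/12 = 0.784985 m⁴.
Centre of pressure: y_p = y_c + I_c/(y_c·A) = 3.895 + 0.784985/(3.895 × 1.6491) = 3.895 + 0.12221 = 4.01721 m along the plane.
The resultant acts 1.195 + 0.12221 = 1.31721 m (along the plate) below the hinge at the top edge, so the moment about the hinge is M = F × 1.31721 = 63.012 × 1.31721 = 83 kN·m.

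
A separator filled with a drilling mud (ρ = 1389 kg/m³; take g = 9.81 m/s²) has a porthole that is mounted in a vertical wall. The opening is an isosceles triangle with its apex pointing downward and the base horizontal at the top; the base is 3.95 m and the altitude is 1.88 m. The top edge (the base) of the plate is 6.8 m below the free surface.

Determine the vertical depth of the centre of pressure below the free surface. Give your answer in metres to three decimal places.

γ = ρg = 1389 × 9.81 / 1000 = 13.62609 kN/m³.
With the apex down, the centroid sits h/3 = 1.88/3 = 0.626667 m below the base (the top edge), so the centroid depth is h_c = 6.8 + 0.626667 = 7.42667 m.
A = ½ × 3.95 × 1.88 = 3.713 m².
Resultant F = γ·h_c·A = 13.62609 × 7.42667 × 3.713 = 375.743 kN.
I_c = b·h³/36 = 3.95 × 1.88³/36 = 0.729068 m⁴.
Centre of pressure: y_p = y_c + I_c/(y_c·A) = 7.42667 + 0.729068/(7.42667 × 3.713) = 7.42667 + 0.0264392 = 7.45311 m along the plane.

h_p = 7.453 m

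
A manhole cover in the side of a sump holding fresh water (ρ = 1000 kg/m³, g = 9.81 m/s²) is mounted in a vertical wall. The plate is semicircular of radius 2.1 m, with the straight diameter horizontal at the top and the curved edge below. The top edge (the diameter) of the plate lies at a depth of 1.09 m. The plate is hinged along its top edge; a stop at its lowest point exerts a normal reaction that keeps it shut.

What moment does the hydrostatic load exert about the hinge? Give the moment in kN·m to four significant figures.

γ = ρg = 1000 × 9.81 = 9810 N/m³ = 9.81 kN/m³.
The centroid of a semicircle lies 4r/(3π) = 0.891268 m from the diameter, here below the top edge, so the centroid depth is h_c = 1.09 + 0.891268 = 1.98127 m.
A = πr²/2 = π × 2.1²/2 = 6.92721 m².
Resultant F = γ·h_c·A = 9.81 × 1.98127 × 6.92721 = 134.639 kN.
I_c = (π/8 − 8/(9π))·r⁴ = 0.109757 × 2.1⁴ = 2.13457 m⁴.
Centre of pressure: y_p = y_c + I_c/(y_c·A) = 1.98127 + 2.13457/(1.98127 × 6.92721) = 1.98127 + 0.155528 = 2.1368 m along the plane.
The resultant acts 0.891268 + 0.155528 = 1.0468 m (along the plate) below the hinge at the top edge, so the moment about the hinge is M = F × 1.0468 = 134.639 × 1.0468 = 140.94 kN·m.

M ≈ 140.9 kN·m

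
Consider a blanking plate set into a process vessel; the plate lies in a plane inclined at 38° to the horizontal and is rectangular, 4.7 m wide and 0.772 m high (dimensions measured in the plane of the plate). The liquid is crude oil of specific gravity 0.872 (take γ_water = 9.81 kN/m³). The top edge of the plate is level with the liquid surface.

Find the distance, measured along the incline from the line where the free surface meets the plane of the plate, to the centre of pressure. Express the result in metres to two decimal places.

y_p = 0.51 m

γ = 0.872 × 9.81 = 8.55432 kN/m³.
Let θ = 38° be the plate's angle to the horizontal; measure y along the incline from where the plane meets the free surface. Vertical depth h = y·sinθ with sinθ = 0.615661.
The centroid lies 0.772/2 = 0.386 m below the top edge, so y_c = 0.386 m and h_c = 0.386 × 0.615661 = 0.237645 m.
A = 4.7 × 0.772 = 3.6284 m².
Resultant F = γ·h_c·A = 8.55432 × 0.237645 × 3.6284 = 7.37614 kN.
I_c = b·h³/12 = 4.7 × 0.772³/12 = 0.180206 m⁴.
Centre of pressure: y_p = y_c + I_c/(y_c·A) = 0.386 + 0.180206/(0.386 × 3.6284) = 0.386 + 0.128667 = 0.514667 m along the plane.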